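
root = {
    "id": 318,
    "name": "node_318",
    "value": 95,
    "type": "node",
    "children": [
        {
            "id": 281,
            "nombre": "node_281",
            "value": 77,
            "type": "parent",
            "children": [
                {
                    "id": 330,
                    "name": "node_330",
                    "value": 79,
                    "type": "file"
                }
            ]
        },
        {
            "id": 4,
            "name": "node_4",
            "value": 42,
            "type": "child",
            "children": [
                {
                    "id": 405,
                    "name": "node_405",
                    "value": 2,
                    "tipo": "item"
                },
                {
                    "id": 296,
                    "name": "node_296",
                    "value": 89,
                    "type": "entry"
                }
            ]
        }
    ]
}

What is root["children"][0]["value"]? 77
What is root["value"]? 95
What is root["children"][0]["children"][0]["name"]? "node_330"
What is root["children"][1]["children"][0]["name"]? "node_405"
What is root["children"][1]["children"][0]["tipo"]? "item"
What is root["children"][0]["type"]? "parent"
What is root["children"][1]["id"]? 4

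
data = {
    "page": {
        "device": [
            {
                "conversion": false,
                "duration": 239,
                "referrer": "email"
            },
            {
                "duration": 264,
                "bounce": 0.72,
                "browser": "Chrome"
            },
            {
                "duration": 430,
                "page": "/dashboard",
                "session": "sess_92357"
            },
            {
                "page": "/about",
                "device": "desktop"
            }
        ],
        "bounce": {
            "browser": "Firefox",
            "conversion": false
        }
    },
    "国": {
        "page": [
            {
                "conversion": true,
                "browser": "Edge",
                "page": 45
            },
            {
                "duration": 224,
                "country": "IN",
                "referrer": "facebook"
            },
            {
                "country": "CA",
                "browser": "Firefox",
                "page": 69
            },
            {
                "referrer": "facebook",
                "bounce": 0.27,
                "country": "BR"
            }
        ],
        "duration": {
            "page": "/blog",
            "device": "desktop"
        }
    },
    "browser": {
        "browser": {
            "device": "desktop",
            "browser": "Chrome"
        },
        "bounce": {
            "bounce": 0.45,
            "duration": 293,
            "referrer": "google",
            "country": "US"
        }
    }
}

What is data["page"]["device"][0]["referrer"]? "email"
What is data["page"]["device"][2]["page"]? "/dashboard"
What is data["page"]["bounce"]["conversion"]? False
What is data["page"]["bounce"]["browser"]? "Firefox"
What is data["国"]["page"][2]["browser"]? "Firefox"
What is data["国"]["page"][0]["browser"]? "Edge"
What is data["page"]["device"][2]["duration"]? 430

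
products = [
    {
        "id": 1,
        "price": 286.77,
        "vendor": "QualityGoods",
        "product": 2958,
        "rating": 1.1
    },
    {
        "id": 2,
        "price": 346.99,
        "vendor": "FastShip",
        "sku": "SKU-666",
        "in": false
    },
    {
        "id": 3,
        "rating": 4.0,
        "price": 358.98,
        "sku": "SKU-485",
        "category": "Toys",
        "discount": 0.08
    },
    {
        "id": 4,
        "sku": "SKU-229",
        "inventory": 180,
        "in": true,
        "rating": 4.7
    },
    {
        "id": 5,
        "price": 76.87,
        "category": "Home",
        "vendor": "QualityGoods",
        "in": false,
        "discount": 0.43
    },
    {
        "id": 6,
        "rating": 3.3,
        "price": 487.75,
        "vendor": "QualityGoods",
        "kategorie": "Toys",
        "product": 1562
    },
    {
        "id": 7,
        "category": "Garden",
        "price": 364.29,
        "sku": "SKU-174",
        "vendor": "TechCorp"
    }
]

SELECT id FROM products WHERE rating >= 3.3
[3, 4, 6]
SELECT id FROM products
[1, 2, 3, 4, 5, 6, 7]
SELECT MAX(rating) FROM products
4.7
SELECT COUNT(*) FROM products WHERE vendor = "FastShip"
1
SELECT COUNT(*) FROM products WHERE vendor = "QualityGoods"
3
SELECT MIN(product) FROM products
1562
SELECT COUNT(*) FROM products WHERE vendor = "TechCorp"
1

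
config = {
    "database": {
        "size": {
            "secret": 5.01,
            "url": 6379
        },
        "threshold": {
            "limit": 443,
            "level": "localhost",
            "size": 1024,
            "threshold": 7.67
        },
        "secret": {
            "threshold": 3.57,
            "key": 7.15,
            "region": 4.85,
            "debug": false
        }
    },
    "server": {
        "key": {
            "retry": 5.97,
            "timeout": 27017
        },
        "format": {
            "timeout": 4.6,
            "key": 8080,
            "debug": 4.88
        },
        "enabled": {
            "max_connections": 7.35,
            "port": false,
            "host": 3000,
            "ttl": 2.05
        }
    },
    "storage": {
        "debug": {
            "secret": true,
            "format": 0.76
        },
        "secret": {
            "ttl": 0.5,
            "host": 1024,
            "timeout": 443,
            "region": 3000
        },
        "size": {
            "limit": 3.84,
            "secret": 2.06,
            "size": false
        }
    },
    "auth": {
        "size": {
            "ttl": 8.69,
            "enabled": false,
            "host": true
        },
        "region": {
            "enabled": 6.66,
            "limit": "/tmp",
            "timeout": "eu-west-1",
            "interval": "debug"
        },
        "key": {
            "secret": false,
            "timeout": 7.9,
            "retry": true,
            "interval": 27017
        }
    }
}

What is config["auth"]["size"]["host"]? True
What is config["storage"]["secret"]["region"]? 3000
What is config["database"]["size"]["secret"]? 5.01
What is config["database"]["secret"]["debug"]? False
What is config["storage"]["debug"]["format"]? 0.76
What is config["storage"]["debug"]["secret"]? True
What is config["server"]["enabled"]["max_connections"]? 7.35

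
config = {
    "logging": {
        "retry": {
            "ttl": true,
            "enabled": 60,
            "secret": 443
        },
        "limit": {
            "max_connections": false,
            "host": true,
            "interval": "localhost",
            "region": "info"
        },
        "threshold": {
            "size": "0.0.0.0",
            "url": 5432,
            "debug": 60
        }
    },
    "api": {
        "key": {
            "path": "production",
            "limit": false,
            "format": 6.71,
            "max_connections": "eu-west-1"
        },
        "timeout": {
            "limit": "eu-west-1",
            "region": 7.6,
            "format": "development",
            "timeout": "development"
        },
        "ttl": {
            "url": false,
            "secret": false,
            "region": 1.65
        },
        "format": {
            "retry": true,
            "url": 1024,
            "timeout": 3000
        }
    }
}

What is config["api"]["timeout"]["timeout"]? "development"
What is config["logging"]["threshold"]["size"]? "0.0.0.0"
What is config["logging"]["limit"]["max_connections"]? False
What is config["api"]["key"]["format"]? 6.71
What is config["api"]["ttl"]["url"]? False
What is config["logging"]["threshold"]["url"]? 5432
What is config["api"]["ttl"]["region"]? 1.65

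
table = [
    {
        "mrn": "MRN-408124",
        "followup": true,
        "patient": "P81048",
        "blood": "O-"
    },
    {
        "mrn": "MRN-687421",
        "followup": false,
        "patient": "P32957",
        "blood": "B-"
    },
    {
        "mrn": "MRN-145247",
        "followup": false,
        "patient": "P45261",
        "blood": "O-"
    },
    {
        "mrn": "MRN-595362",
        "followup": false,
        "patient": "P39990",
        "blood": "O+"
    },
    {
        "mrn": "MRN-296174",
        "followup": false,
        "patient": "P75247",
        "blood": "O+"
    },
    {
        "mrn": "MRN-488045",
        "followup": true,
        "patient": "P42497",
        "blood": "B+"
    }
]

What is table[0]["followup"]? True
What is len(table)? 6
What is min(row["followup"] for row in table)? False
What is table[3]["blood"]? "O+"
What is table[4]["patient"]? "P75247"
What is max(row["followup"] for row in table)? True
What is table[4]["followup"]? False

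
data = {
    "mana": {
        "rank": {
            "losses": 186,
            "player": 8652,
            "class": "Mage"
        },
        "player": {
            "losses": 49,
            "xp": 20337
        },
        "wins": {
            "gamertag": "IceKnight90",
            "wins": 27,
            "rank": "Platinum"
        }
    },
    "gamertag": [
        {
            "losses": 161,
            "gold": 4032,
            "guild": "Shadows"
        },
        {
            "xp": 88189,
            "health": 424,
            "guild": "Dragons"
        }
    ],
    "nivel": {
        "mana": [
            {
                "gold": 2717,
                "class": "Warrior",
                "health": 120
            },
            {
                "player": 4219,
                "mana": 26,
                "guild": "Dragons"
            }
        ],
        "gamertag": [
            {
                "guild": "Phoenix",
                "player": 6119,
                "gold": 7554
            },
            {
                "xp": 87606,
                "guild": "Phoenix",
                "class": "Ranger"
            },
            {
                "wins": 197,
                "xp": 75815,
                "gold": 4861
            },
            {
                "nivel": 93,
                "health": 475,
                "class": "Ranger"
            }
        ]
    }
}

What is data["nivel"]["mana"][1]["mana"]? 26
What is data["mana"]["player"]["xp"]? 20337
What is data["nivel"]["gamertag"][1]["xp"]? 87606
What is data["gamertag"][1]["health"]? 424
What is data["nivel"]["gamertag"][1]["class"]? "Ranger"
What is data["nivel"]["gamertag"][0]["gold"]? 7554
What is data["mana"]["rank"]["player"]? 8652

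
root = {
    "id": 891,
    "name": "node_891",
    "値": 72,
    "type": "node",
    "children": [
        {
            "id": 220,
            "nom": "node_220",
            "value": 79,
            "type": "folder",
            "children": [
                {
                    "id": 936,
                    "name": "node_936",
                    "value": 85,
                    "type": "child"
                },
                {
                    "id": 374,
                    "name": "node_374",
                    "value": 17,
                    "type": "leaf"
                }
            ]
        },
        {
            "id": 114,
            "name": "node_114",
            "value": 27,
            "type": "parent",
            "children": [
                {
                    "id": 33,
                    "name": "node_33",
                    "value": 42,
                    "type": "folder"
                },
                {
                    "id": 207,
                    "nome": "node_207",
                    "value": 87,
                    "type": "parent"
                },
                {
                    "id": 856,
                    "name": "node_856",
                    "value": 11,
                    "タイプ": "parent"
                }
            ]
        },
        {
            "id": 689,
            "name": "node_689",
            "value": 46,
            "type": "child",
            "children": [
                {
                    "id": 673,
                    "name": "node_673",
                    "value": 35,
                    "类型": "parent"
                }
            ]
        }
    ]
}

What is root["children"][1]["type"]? "parent"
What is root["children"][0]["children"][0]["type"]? "child"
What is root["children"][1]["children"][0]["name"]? "node_33"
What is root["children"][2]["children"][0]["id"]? 673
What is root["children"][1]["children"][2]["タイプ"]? "parent"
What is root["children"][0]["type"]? "folder"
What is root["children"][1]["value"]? 27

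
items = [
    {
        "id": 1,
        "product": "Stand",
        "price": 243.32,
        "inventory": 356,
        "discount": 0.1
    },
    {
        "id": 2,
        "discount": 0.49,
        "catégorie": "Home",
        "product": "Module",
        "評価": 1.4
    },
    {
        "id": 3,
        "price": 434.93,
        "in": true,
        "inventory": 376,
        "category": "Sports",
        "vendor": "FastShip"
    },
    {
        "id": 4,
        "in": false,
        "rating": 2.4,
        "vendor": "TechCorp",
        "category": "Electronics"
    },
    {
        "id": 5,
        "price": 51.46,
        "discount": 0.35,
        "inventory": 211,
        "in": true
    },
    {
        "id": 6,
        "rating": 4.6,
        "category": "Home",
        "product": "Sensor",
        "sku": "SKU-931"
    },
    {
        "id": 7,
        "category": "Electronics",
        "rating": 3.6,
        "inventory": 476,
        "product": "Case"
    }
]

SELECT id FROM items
[1, 2, 3, 4, 5, 6, 7]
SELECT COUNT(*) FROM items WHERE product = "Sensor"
1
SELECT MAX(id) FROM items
7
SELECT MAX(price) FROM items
434.93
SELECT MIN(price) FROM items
51.46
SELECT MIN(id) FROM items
1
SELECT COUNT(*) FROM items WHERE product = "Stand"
1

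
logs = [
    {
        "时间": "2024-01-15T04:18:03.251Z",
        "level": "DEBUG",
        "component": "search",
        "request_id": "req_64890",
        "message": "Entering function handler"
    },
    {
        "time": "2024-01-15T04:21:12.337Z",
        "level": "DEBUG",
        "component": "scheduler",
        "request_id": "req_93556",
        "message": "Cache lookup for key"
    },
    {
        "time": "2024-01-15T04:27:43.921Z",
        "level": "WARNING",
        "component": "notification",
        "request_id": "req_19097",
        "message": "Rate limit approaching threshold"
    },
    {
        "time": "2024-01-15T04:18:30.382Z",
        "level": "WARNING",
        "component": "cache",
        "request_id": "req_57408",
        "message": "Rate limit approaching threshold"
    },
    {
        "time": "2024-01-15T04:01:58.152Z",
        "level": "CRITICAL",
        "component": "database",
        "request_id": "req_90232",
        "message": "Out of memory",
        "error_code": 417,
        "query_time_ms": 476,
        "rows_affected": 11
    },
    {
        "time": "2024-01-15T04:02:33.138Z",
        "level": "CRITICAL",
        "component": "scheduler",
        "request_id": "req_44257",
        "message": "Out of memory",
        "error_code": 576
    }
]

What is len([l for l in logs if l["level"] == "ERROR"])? 0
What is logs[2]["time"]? "2024-01-15T04:27:43.921Z"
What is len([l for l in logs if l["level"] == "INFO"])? 0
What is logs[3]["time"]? "2024-01-15T04:18:30.382Z"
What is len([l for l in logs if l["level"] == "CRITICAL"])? 2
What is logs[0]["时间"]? "2024-01-15T04:18:03.251Z"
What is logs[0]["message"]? "Entering function handler"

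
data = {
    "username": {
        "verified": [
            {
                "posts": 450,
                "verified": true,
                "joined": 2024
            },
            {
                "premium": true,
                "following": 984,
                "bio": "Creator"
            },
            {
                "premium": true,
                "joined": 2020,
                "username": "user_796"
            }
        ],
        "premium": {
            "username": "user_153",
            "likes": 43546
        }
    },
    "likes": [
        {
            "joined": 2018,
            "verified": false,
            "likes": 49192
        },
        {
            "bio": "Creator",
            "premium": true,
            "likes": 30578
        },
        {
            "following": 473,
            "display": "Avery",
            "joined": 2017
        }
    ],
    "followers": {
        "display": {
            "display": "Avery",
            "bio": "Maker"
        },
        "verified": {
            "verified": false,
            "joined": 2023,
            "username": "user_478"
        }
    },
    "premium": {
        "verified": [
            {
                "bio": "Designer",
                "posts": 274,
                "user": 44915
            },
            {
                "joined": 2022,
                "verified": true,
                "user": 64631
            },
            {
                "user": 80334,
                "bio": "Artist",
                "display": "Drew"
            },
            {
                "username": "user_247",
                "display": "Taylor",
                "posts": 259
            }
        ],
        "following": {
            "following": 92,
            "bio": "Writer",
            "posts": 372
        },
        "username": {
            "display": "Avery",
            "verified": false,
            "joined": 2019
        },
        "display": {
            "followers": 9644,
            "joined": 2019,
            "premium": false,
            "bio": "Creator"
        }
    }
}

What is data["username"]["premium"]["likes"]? 43546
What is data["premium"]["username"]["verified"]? False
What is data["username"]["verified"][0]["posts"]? 450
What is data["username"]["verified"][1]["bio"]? "Creator"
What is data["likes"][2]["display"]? "Avery"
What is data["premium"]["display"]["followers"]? 9644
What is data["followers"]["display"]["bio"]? "Maker"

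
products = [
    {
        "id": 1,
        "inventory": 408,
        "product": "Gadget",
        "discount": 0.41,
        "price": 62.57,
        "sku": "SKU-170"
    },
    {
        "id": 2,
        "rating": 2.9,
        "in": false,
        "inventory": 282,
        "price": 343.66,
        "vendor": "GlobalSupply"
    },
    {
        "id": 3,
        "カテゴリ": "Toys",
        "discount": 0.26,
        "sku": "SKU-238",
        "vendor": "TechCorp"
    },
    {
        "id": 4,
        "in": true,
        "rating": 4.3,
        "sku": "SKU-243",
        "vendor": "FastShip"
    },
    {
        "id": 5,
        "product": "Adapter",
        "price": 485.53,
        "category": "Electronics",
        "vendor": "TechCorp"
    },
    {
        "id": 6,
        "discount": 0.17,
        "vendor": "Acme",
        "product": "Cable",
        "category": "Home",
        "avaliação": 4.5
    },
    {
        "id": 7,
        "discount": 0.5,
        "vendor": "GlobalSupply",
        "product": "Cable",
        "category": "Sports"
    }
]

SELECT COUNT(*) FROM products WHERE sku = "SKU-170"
1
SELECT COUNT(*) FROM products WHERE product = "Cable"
2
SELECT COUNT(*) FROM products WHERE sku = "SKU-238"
1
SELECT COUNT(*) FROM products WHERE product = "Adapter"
1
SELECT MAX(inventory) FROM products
408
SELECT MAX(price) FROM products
485.53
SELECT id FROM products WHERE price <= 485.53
[1, 2, 5]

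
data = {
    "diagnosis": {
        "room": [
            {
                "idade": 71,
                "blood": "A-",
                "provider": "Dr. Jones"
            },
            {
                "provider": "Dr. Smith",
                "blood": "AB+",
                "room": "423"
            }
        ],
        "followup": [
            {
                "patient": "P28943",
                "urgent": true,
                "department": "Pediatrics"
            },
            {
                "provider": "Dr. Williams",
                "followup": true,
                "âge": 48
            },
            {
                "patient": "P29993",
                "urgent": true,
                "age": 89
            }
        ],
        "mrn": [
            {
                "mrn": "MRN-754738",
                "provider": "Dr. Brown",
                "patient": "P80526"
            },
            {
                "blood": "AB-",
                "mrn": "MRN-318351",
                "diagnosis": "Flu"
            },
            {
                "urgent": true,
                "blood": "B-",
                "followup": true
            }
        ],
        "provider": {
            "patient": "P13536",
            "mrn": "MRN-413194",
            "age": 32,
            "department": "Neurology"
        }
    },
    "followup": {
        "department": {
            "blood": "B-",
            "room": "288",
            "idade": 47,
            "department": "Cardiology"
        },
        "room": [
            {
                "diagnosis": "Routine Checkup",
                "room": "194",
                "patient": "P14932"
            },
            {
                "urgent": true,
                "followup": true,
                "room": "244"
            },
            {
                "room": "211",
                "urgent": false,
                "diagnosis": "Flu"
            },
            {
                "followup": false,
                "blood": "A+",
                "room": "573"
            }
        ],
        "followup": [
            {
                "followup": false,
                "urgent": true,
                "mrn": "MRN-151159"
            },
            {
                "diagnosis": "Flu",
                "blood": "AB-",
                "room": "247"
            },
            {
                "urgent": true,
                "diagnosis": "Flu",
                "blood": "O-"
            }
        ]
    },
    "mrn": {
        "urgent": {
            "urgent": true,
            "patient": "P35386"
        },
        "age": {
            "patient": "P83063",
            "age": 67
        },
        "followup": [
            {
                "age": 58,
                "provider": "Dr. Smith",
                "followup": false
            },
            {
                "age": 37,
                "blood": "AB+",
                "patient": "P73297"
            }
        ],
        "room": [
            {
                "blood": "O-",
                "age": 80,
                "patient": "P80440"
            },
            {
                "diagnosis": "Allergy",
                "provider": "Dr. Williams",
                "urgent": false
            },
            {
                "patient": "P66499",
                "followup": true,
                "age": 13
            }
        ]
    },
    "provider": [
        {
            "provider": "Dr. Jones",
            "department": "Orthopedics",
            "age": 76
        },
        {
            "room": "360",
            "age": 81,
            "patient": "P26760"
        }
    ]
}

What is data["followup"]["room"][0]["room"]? "194"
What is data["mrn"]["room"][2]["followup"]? True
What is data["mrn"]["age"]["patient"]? "P83063"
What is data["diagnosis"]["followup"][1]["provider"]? "Dr. Williams"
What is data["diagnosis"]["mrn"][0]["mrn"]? "MRN-754738"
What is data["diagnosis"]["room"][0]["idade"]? 71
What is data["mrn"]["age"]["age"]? 67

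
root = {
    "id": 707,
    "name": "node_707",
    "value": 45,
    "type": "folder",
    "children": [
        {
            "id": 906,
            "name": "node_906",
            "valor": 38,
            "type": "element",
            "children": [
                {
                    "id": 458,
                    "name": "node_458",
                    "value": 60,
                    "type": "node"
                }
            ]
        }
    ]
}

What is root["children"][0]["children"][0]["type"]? "node"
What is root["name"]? "node_707"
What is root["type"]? "folder"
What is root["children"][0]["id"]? 906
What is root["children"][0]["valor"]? 38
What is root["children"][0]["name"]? "node_906"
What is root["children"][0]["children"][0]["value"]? 60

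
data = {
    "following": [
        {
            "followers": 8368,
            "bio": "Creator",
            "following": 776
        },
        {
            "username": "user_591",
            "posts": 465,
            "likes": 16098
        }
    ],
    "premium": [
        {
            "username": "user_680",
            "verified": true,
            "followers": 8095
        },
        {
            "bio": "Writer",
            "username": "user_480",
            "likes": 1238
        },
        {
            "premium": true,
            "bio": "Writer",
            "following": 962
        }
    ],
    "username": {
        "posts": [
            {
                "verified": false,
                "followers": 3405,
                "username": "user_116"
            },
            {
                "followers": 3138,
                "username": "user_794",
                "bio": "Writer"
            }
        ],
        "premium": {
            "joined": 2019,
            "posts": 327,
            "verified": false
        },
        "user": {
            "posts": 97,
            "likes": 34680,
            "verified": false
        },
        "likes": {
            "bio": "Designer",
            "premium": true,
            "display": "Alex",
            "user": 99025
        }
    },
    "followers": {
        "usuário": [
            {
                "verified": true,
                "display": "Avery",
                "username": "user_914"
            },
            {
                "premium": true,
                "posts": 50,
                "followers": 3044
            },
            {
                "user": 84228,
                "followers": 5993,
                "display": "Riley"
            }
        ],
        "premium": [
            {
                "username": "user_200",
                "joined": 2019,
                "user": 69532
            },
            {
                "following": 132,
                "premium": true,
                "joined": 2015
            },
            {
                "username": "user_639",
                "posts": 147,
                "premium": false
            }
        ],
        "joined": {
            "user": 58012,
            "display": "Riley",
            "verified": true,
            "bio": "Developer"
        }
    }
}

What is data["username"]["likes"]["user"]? 99025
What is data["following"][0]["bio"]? "Creator"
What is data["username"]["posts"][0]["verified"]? False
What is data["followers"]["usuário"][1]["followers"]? 3044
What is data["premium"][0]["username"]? "user_680"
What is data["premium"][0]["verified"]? True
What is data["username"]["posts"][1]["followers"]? 3138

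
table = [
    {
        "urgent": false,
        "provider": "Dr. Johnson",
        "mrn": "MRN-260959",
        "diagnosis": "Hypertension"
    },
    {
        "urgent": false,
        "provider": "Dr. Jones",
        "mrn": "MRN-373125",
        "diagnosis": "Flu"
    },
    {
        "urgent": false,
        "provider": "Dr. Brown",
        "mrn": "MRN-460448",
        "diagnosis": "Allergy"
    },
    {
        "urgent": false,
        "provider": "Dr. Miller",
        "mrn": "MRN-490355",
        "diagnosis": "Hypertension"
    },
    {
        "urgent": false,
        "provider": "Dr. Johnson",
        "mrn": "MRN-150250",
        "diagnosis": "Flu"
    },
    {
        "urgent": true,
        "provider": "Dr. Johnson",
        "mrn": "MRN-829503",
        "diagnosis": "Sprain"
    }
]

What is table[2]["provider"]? "Dr. Brown"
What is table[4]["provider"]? "Dr. Johnson"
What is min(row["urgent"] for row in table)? False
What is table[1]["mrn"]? "MRN-373125"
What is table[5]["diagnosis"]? "Sprain"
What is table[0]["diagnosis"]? "Hypertension"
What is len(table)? 6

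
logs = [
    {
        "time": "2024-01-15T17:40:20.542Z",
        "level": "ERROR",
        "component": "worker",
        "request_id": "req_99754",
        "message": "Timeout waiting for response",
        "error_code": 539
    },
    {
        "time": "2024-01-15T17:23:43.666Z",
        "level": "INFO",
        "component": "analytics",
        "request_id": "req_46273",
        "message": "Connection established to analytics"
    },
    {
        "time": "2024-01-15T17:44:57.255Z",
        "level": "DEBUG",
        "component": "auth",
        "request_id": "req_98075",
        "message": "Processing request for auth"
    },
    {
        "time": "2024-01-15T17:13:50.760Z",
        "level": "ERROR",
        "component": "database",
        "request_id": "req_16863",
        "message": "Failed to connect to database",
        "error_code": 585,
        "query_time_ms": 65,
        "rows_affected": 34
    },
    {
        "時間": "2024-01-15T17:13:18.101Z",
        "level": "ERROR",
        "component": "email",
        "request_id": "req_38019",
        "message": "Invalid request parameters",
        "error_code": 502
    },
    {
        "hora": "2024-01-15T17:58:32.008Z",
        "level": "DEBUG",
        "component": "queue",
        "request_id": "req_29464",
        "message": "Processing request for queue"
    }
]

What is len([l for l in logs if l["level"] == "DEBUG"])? 2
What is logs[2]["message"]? "Processing request for auth"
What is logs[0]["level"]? "ERROR"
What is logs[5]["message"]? "Processing request for queue"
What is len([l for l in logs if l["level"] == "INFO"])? 1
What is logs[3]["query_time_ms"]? 65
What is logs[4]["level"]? "ERROR"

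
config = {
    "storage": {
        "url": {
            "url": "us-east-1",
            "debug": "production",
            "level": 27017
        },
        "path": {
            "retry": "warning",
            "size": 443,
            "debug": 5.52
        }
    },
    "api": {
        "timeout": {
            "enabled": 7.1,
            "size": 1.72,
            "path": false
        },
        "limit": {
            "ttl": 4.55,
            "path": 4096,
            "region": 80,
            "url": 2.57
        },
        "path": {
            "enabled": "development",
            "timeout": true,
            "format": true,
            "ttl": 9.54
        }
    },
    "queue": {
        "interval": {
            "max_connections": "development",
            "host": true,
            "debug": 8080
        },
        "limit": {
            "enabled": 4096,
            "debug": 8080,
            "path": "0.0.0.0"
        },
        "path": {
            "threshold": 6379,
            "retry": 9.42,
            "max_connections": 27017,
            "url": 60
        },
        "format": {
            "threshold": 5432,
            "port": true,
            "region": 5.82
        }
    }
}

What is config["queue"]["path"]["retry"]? 9.42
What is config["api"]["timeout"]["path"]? False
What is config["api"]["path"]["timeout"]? True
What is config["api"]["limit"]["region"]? 80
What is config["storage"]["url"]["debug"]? "production"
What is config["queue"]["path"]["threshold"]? 6379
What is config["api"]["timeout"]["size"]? 1.72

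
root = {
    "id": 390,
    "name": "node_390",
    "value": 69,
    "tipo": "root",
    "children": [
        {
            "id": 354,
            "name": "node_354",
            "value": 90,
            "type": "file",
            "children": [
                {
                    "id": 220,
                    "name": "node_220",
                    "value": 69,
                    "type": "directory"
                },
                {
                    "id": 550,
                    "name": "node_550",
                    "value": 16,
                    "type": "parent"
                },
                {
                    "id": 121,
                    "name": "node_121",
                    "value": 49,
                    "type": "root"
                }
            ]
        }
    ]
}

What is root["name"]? "node_390"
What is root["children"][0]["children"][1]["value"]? 16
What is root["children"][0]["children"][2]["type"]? "root"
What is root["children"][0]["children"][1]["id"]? 550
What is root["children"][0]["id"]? 354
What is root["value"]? 69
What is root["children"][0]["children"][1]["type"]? "parent"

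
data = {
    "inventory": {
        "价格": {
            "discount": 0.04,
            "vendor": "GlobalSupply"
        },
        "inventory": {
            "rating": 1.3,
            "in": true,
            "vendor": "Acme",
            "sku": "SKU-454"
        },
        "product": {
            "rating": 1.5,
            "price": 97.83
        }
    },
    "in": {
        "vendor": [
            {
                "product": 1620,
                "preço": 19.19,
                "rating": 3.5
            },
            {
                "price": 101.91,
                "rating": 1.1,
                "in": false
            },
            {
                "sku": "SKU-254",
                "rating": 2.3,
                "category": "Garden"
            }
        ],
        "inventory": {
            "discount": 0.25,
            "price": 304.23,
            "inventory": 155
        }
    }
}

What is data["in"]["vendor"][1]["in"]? False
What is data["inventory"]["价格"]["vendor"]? "GlobalSupply"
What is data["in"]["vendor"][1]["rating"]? 1.1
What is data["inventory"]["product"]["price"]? 97.83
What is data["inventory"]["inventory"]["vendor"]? "Acme"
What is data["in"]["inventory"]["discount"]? 0.25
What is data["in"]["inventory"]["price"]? 304.23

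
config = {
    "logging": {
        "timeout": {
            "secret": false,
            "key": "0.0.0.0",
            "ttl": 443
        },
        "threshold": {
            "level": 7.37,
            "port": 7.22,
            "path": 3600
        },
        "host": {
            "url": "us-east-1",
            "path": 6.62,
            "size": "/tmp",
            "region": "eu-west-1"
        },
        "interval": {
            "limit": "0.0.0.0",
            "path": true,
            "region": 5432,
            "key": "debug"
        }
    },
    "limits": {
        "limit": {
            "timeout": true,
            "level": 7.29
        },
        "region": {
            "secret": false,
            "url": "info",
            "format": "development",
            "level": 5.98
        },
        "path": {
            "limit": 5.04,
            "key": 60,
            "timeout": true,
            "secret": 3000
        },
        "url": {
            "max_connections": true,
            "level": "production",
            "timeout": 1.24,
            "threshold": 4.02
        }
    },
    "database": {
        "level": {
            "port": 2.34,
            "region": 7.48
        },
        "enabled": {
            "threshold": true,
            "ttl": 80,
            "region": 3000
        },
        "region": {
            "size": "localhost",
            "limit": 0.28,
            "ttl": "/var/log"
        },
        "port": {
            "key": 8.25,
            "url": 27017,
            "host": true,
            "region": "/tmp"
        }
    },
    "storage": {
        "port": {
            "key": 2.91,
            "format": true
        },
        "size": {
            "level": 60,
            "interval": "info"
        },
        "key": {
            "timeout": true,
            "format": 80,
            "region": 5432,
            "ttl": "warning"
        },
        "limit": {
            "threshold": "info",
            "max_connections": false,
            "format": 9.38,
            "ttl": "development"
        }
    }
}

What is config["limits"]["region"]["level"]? 5.98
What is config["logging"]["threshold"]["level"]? 7.37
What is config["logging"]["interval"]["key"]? "debug"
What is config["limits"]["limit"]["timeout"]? True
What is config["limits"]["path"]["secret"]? 3000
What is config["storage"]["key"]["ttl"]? "warning"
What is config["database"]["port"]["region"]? "/tmp"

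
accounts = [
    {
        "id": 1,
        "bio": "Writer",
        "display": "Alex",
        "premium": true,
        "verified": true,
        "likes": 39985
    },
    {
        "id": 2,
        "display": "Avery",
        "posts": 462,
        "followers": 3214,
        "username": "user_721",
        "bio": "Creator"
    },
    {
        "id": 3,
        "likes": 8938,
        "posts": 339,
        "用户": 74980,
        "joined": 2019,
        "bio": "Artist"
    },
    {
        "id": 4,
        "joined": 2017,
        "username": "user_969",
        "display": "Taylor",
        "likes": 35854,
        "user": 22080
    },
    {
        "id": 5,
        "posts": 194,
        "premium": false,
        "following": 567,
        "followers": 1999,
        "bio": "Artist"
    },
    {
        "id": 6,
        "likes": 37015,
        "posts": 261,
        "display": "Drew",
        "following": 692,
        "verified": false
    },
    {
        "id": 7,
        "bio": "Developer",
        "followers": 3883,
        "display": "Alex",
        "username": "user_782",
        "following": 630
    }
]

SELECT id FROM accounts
[1, 2, 3, 4, 5, 6, 7]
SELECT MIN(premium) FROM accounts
False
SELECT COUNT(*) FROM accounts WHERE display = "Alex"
2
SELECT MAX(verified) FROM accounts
True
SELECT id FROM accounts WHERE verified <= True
[1, 6]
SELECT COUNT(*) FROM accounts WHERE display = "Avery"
1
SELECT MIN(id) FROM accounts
1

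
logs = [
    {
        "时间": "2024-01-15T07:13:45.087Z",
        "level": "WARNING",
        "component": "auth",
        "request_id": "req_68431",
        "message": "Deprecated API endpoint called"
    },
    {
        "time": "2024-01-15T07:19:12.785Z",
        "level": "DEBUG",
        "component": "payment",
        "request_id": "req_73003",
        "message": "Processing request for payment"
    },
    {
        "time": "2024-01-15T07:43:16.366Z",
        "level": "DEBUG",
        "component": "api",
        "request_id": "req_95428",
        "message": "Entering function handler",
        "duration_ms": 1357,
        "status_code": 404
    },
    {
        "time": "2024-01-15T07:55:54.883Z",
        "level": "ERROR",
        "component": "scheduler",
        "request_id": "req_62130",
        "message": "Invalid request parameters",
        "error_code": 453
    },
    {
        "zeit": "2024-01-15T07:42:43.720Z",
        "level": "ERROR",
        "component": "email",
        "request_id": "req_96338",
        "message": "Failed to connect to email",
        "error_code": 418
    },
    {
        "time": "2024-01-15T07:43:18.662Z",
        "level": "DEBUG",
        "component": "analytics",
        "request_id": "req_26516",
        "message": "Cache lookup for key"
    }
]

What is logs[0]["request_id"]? "req_68431"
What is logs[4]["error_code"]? 418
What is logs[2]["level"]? "DEBUG"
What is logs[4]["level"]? "ERROR"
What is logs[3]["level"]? "ERROR"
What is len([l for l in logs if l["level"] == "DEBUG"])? 3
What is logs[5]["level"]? "DEBUG"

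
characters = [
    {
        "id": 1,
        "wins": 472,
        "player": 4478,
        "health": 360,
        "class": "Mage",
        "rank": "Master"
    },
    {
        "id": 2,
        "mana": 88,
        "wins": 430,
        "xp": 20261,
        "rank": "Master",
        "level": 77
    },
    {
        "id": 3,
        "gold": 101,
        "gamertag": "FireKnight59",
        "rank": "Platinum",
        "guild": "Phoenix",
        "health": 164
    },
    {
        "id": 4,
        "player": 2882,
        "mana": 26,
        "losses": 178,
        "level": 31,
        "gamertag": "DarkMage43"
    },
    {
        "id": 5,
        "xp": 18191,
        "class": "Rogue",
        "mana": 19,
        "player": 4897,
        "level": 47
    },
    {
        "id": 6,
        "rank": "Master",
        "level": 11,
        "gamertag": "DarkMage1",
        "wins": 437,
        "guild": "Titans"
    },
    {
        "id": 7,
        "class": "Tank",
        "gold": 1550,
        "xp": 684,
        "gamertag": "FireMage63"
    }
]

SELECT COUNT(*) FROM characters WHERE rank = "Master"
3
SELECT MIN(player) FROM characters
2882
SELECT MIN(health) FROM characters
164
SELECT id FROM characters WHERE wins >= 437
[1, 6]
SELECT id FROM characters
[1, 2, 3, 4, 5, 6, 7]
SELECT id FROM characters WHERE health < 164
[]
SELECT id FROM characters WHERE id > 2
[3, 4, 5, 6, 7]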